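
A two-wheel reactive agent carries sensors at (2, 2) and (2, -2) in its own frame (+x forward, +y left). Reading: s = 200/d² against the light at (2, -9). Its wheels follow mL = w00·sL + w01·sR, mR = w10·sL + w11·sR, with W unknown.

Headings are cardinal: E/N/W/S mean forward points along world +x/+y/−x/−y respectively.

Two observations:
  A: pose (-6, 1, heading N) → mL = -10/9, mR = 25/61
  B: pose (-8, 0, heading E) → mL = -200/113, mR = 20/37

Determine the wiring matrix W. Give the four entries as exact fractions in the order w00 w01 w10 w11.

obs A: pose=(-6,1,N) → sL=50/61, sR=10/9, mL=-10/9, mR=25/61
obs B: pose=(-8,0,E) → sL=40/37, sR=200/113, mL=-200/113, mR=20/37
sensor matrix S = [[50/61, 10/9], [40/37, 200/113]]; det S = 572800/2295369
solve [mL_A; mL_B] = S·[w00; w01] and [mR_A; mR_B] = S·[w10; w11]:
  w00 = 0, w01 = -1, w10 = 1/2, w11 = 0

0 -1 1/2 0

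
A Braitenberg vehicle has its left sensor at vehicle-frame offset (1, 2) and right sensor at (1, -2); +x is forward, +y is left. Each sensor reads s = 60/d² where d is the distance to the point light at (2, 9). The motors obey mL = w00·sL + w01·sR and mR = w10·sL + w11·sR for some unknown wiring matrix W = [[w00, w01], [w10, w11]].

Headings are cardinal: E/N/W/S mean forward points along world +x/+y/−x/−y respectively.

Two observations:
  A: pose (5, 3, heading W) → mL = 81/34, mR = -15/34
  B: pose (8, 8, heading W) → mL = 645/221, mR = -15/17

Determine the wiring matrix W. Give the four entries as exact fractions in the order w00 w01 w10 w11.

obs A: pose=(5,3,W) → sL=15/17, sR=3, mL=81/34, mR=-15/34
obs B: pose=(8,8,W) → sL=30/17, sR=30/13, mL=645/221, mR=-15/17
sensor matrix S = [[15/17, 3], [30/17, 30/13]]; det S = -720/221
solve [mL_A; mL_B] = S·[w00; w01] and [mR_A; mR_B] = S·[w10; w11]:
  w00 = 1, w01 = 1/2, w10 = -1/2, w11 = 0

1 1/2 -1/2 0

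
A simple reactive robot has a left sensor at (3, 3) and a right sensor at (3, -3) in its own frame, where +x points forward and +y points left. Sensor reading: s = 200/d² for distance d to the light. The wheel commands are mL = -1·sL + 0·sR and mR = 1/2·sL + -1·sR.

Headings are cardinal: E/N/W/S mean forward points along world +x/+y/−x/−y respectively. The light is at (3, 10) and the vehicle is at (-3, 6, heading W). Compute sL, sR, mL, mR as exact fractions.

20/13 100/41 -20/13 -890/533

left sensor world pos  = (-6, 3); dL² = 130
right sensor world pos = (-6, 9); dR² = 82
sL = 200/130 = 20/13
sR = 200/82 = 100/41
mL = -1·sL + 0·sR = -20/13
mR = 1/2·sL + -1·sR = -890/533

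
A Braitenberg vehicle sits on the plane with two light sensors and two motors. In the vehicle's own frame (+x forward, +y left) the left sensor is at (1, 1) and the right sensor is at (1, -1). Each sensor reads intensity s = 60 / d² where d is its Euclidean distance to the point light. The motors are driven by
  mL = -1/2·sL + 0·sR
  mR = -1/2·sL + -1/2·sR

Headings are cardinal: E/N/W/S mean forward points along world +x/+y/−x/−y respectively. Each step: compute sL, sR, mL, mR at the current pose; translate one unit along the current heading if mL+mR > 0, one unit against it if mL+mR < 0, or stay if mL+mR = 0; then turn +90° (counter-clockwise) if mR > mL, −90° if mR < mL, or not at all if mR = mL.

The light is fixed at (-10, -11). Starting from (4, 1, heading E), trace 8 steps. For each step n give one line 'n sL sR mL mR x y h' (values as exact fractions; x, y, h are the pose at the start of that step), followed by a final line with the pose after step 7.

0 30/197 30/173 -15/197 -5550/34081 4 1 E
1 60/317 12/53 -30/317 -3492/16801 3 1 S
2 5/24 3/17 -5/48 -157/816 3 2 W
3 12/73 60/421 -6/73 -4716/30733 4 2 N
4 30/197 30/173 -15/197 -5550/34081 4 1 E
5 60/317 12/53 -30/317 -3492/16801 3 1 S
6 5/24 3/17 -5/48 -157/816 3 2 W
7 12/73 60/421 -6/73 -4716/30733 4 2 N
final 4 1 E

n=0: pose=(4,1,E); sL=30/197, sR=30/173; mL=-15/197, mR=-5550/34081; mL+mR=-8145/34081 → advance -1; mR−mL=-15/173 → turn -1·90°
n=1: pose=(3,1,S); sL=60/317, sR=12/53; mL=-30/317, mR=-3492/16801; mL+mR=-5082/16801 → advance -1; mR−mL=-6/53 → turn -1·90°
n=2: pose=(3,2,W); sL=5/24, sR=3/17; mL=-5/48, mR=-157/816; mL+mR=-121/408 → advance -1; mR−mL=-3/34 → turn -1·90°
n=3: pose=(4,2,N); sL=12/73, sR=60/421; mL=-6/73, mR=-4716/30733; mL+mR=-7242/30733 → advance -1; mR−mL=-30/421 → turn -1·90°
n=4: pose=(4,1,E); sL=30/197, sR=30/173; mL=-15/197, mR=-5550/34081; mL+mR=-8145/34081 → advance -1; mR−mL=-15/173 → turn -1·90°
n=5: pose=(3,1,S); sL=60/317, sR=12/53; mL=-30/317, mR=-3492/16801; mL+mR=-5082/16801 → advance -1; mR−mL=-6/53 → turn -1·90°
n=6: pose=(3,2,W); sL=5/24, sR=3/17; mL=-5/48, mR=-157/816; mL+mR=-121/408 → advance -1; mR−mL=-3/34 → turn -1·90°
n=7: pose=(4,2,N); sL=12/73, sR=60/421; mL=-6/73, mR=-4716/30733; mL+mR=-7242/30733 → advance -1; mR−mL=-30/421 → turn -1·90°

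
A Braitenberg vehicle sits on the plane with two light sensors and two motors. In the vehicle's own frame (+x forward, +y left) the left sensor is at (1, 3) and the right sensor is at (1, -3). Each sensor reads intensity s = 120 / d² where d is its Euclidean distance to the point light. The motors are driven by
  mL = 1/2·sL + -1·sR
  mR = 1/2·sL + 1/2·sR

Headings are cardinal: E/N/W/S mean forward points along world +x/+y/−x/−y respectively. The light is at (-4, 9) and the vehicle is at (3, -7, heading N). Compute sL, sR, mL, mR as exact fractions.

left sensor world pos  = (0, -6); dL² = 241
right sensor world pos = (6, -6); dR² = 325
sL = 120/241 = 120/241
sR = 120/325 = 24/65
mL = 1/2·sL + -1·sR = -1884/15665
mR = 1/2·sL + 1/2·sR = 6792/15665

120/241 24/65 -1884/15665 6792/15665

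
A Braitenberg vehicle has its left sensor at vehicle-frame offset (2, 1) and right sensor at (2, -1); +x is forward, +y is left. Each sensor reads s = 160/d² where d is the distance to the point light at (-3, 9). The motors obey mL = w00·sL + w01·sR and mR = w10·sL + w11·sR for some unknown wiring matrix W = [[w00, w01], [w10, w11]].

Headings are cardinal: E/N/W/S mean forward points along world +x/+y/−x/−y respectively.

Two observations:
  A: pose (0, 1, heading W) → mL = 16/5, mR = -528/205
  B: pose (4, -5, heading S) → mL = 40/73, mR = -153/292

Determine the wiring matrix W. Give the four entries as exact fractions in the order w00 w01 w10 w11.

0 1 -1/2 -1/2

obs A: pose=(0,1,W) → sL=80/41, sR=16/5, mL=16/5, mR=-528/205
obs B: pose=(4,-5,S) → sL=1/2, sR=40/73, mL=40/73, mR=-153/292
sensor matrix S = [[80/41, 16/5], [1/2, 40/73]]; det S = -7944/14965
solve [mL_A; mL_B] = S·[w00; w01] and [mR_A; mR_B] = S·[w10; w11]:
  w00 = 0, w01 = 1, w10 = -1/2, w11 = -1/2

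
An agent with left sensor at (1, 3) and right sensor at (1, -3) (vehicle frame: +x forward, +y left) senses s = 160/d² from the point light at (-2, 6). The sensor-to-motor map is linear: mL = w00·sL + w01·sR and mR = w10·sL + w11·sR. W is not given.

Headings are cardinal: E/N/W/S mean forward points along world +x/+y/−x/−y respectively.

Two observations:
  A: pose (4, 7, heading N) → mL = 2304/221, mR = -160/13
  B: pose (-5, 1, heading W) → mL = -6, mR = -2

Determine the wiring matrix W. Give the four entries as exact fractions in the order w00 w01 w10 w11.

obs A: pose=(4,7,N) → sL=160/13, sR=32/17, mL=2304/221, mR=-160/13
obs B: pose=(-5,1,W) → sL=2, sR=8, mL=-6, mR=-2
sensor matrix S = [[160/13, 32/17], [2, 8]]; det S = 20928/221
solve [mL_A; mL_B] = S·[w00; w01] and [mR_A; mR_B] = S·[w10; w11]:
  w00 = 1, w01 = -1, w10 = -1, w11 = 0

1 -1 -1 0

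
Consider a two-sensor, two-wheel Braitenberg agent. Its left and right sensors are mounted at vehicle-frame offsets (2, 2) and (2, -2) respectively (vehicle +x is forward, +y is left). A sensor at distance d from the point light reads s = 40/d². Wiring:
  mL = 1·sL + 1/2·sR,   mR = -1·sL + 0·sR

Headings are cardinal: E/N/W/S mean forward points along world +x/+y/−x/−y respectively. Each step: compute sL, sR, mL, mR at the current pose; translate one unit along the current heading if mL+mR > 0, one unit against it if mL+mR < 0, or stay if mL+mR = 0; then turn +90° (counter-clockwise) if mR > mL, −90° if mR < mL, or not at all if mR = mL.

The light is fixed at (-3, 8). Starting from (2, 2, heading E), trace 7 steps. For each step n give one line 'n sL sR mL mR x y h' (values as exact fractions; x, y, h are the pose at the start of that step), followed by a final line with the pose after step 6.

n=0: pose=(2,2,E); sL=8/13, sR=40/113; mL=1164/1469, mR=-8/13; mL+mR=20/113 → advance +1; mR−mL=-2068/1469 → turn -1·90°
n=1: pose=(3,2,S); sL=5/16, sR=1/2; mL=9/16, mR=-5/16; mL+mR=1/4 → advance +1; mR−mL=-7/8 → turn -1·90°
n=2: pose=(3,1,W); sL=40/97, sR=40/41; mL=3580/3977, mR=-40/97; mL+mR=20/41 → advance +1; mR−mL=-5220/3977 → turn -1·90°
n=3: pose=(2,1,N); sL=20/17, sR=20/37; mL=910/629, mR=-20/17; mL+mR=10/37 → advance +1; mR−mL=-1650/629 → turn -1·90°
n=4: pose=(2,2,E); sL=8/13, sR=40/113; mL=1164/1469, mR=-8/13; mL+mR=20/113 → advance +1; mR−mL=-2068/1469 → turn -1·90°
n=5: pose=(3,2,S); sL=5/16, sR=1/2; mL=9/16, mR=-5/16; mL+mR=1/4 → advance +1; mR−mL=-7/8 → turn -1·90°
n=6: pose=(3,1,W); sL=40/97, sR=40/41; mL=3580/3977, mR=-40/97; mL+mR=20/41 → advance +1; mR−mL=-5220/3977 → turn -1·90°

0 8/13 40/113 1164/1469 -8/13 2 2 E
1 5/16 1/2 9/16 -5/16 3 2 S
2 40/97 40/41 3580/3977 -40/97 3 1 W
3 20/17 20/37 910/629 -20/17 2 1 N
4 8/13 40/113 1164/1469 -8/13 2 2 E
5 5/16 1/2 9/16 -5/16 3 2 S
6 40/97 40/41 3580/3977 -40/97 3 1 W
final 2 1 N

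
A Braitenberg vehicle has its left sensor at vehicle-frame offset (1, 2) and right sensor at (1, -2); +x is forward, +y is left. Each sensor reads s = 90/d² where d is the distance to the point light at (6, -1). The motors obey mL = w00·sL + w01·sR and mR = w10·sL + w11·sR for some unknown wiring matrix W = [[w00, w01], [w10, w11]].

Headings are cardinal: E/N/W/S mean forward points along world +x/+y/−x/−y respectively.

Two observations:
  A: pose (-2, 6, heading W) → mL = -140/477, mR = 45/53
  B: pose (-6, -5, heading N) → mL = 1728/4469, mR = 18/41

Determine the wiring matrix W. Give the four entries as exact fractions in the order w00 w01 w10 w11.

-1 1 1 0

obs A: pose=(-2,6,W) → sL=45/53, sR=5/9, mL=-140/477, mR=45/53
obs B: pose=(-6,-5,N) → sL=18/41, sR=90/109, mL=1728/4469, mR=18/41
sensor matrix S = [[45/53, 5/9], [18/41, 90/109]]; det S = 108280/236857
solve [mL_A; mL_B] = S·[w00; w01] and [mR_A; mR_B] = S·[w10; w11]:
  w00 = -1, w01 = 1, w10 = 1, w11 = 0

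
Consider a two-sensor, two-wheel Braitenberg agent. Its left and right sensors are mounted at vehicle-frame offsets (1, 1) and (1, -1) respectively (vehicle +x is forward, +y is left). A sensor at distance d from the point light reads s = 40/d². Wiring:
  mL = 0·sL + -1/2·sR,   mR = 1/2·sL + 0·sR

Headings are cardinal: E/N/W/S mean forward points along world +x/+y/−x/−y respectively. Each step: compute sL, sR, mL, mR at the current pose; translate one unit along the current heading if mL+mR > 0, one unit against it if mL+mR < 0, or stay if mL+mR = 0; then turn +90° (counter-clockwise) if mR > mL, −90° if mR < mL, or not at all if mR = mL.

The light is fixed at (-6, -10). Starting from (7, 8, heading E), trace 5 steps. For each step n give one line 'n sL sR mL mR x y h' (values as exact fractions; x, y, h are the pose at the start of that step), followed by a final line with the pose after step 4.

n=0: pose=(7,8,E); sL=40/557, sR=8/97; mL=-4/97, mR=20/557; mL+mR=-288/54029 → advance -1; mR−mL=4168/54029 → turn +1·90°
n=1: pose=(6,8,N); sL=20/241, sR=4/53; mL=-2/53, mR=10/241; mL+mR=48/12773 → advance +1; mR−mL=1012/12773 → turn +1·90°
n=2: pose=(6,9,W); sL=8/89, sR=40/521; mL=-20/521, mR=4/89; mL+mR=304/46369 → advance +1; mR−mL=3864/46369 → turn +1·90°
n=3: pose=(5,9,S); sL=10/117, sR=5/53; mL=-5/106, mR=5/117; mL+mR=-55/12402 → advance -1; mR−mL=1115/12402 → turn +1·90°
n=4: pose=(5,10,E); sL=8/117, sR=8/101; mL=-4/101, mR=4/117; mL+mR=-64/11817 → advance -1; mR−mL=872/11817 → turn +1·90°

0 40/557 8/97 -4/97 20/557 7 8 E
1 20/241 4/53 -2/53 10/241 6 8 N
2 8/89 40/521 -20/521 4/89 6 9 W
3 10/117 5/53 -5/106 5/117 5 9 S
4 8/117 8/101 -4/101 4/117 5 10 E
final 4 10 N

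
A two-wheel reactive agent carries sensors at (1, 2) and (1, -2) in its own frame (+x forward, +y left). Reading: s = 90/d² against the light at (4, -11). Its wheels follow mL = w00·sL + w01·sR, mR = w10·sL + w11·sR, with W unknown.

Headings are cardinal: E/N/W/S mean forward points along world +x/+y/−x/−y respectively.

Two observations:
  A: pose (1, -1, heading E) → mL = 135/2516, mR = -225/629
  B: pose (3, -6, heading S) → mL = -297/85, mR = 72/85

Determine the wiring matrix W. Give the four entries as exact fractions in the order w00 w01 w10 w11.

obs A: pose=(1,-1,E) → sL=45/74, sR=45/34, mL=135/2516, mR=-225/629
obs B: pose=(3,-6,S) → sL=90/17, sR=18/5, mL=-297/85, mR=72/85
sensor matrix S = [[45/74, 45/34], [90/17, 18/5]]; det S = -51516/10693
solve [mL_A; mL_B] = S·[w00; w01] and [mR_A; mR_B] = S·[w10; w11]:
  w00 = -1, w01 = 1/2, w10 = 1/2, w11 = -1/2

-1 1/2 1/2 -1/2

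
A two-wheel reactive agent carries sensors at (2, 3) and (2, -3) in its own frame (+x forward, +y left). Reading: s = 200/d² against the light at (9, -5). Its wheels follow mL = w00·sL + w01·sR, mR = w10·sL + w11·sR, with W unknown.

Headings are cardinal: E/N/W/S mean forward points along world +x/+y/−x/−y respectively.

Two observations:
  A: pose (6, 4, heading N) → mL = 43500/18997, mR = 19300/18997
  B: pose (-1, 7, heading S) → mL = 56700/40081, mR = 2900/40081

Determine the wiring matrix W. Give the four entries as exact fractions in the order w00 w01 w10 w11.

1/2 1 -1/2 1

obs A: pose=(6,4,N) → sL=200/157, sR=200/121, mL=43500/18997, mR=19300/18997
obs B: pose=(-1,7,S) → sL=200/149, sR=200/269, mL=56700/40081, mR=2900/40081
sensor matrix S = [[200/157, 200/121], [200/149, 200/269]]; det S = -968160000/761418757
solve [mL_A; mL_B] = S·[w00; w01] and [mR_A; mR_B] = S·[w10; w11]:
  w00 = 1/2, w01 = 1, w10 = -1/2, w11 = 1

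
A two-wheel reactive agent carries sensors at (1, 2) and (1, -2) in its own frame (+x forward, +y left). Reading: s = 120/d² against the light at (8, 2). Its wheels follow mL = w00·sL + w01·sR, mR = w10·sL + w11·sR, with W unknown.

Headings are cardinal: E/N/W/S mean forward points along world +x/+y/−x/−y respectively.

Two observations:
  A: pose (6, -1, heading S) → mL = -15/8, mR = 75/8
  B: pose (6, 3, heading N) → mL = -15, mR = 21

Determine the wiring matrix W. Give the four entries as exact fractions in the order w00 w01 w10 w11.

0 -1/2 1 1/2

obs A: pose=(6,-1,S) → sL=15/2, sR=15/4, mL=-15/8, mR=75/8
obs B: pose=(6,3,N) → sL=6, sR=30, mL=-15, mR=21
sensor matrix S = [[15/2, 15/4], [6, 30]]; det S = 405/2
solve [mL_A; mL_B] = S·[w00; w01] and [mR_A; mR_B] = S·[w10; w11]:
  w00 = 0, w01 = -1/2, w10 = 1, w11 = 1/2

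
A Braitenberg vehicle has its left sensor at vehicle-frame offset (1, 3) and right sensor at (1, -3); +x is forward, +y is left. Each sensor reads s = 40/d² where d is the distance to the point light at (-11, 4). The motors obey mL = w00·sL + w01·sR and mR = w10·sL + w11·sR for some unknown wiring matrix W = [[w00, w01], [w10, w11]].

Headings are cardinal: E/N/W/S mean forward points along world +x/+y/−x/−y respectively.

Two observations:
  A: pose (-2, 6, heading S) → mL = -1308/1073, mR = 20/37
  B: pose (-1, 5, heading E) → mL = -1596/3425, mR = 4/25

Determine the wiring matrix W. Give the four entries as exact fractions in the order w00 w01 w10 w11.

-1/2 -1 0 1/2

obs A: pose=(-2,6,S) → sL=8/29, sR=40/37, mL=-1308/1073, mR=20/37
obs B: pose=(-1,5,E) → sL=40/137, sR=8/25, mL=-1596/3425, mR=4/25
sensor matrix S = [[8/29, 40/37], [40/137, 8/25]]; det S = -835584/3675025
solve [mL_A; mL_B] = S·[w00; w01] and [mR_A; mR_B] = S·[w10; w11]:
  w00 = -1/2, w01 = -1, w10 = 0, w11 = 1/2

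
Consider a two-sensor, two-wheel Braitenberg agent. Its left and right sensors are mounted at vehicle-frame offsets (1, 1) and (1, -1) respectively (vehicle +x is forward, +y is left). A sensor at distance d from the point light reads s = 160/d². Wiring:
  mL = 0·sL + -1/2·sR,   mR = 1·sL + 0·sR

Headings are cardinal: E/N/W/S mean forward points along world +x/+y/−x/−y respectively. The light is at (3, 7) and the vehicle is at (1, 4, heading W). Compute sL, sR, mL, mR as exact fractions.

32/5 160/13 -80/13 32/5

left sensor world pos  = (0, 3); dL² = 25
right sensor world pos = (0, 5); dR² = 13
sL = 160/25 = 32/5
sR = 160/13 = 160/13
mL = 0·sL + -1/2·sR = -80/13
mR = 1·sL + 0·sR = 32/5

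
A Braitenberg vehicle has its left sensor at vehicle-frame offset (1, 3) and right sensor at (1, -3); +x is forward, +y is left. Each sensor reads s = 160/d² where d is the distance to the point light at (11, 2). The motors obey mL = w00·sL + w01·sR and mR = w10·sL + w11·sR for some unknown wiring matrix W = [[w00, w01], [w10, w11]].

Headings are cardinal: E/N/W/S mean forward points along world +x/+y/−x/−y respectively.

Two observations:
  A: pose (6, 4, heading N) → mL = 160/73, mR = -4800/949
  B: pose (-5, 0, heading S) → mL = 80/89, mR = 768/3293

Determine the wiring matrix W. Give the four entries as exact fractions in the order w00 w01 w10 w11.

1 0 1/2 -1/2

obs A: pose=(6,4,N) → sL=160/73, sR=160/13, mL=160/73, mR=-4800/949
obs B: pose=(-5,0,S) → sL=80/89, sR=16/37, mL=80/89, mR=768/3293
sensor matrix S = [[160/73, 160/13], [80/89, 16/37]]; det S = -31610880/3125057
solve [mL_A; mL_B] = S·[w00; w01] and [mR_A; mR_B] = S·[w10; w11]:
  w00 = 1, w01 = 0, w10 = 1/2, w11 = -1/2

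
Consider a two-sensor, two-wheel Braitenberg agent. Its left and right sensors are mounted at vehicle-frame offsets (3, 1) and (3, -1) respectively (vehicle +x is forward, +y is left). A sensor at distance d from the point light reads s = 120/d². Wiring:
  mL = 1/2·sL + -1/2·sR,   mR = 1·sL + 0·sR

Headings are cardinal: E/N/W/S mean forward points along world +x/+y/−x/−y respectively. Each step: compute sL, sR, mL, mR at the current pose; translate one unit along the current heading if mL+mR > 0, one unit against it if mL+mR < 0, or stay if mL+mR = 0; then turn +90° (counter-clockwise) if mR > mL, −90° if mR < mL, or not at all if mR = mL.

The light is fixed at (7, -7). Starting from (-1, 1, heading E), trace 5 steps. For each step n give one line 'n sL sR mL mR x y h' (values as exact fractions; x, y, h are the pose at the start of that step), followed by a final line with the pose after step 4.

n=0: pose=(-1,1,E); sL=60/53, sR=60/37; mL=-480/1961, mR=60/53; mL+mR=1740/1961 → advance +1; mR−mL=2700/1961 → turn +1·90°
n=1: pose=(0,1,N); sL=24/37, sR=120/157; mL=-336/5809, mR=24/37; mL+mR=3432/5809 → advance +1; mR−mL=4104/5809 → turn +1·90°
n=2: pose=(0,2,W); sL=30/41, sR=3/5; mL=27/410, mR=30/41; mL+mR=327/410 → advance +1; mR−mL=273/410 → turn +1·90°
n=3: pose=(-1,2,S); sL=24/17, sR=40/39; mL=128/663, mR=24/17; mL+mR=1064/663 → advance +1; mR−mL=808/663 → turn +1·90°
n=4: pose=(-1,1,E); sL=60/53, sR=60/37; mL=-480/1961, mR=60/53; mL+mR=1740/1961 → advance +1; mR−mL=2700/1961 → turn +1·90°

0 60/53 60/37 -480/1961 60/53 -1 1 E
1 24/37 120/157 -336/5809 24/37 0 1 N
2 30/41 3/5 27/410 30/41 0 2 W
3 24/17 40/39 128/663 24/17 -1 2 S
4 60/53 60/37 -480/1961 60/53 -1 1 E
final 0 1 N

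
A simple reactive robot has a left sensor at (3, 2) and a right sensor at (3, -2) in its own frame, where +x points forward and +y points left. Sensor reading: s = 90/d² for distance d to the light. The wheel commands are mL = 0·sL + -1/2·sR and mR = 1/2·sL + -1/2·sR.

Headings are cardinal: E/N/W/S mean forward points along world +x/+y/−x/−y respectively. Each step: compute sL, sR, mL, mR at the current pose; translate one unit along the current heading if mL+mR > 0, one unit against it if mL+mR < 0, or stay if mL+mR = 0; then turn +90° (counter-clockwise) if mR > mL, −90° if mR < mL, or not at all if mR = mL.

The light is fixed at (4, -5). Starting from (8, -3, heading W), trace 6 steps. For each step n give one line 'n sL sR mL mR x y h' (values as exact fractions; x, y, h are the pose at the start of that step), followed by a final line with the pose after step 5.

0 90 90/17 -45/17 720/17 8 -3 W
1 45/13 45 -45/2 -270/13 7 -3 S
2 90/61 90/37 -45/37 -1080/2257 7 -2 E
3 5/2 45/26 -45/52 5/13 6 -2 N
4 90 90/17 -45/17 720/17 6 -3 W
5 9 45 -45/2 -18 5 -3 S
final 5 -2 E

n=0: pose=(8,-3,W); sL=90, sR=90/17; mL=-45/17, mR=720/17; mL+mR=675/17 → advance +1; mR−mL=45 → turn +1·90°
n=1: pose=(7,-3,S); sL=45/13, sR=45; mL=-45/2, mR=-270/13; mL+mR=-1125/26 → advance -1; mR−mL=45/26 → turn +1·90°
n=2: pose=(7,-2,E); sL=90/61, sR=90/37; mL=-45/37, mR=-1080/2257; mL+mR=-3825/2257 → advance -1; mR−mL=45/61 → turn +1·90°
n=3: pose=(6,-2,N); sL=5/2, sR=45/26; mL=-45/52, mR=5/13; mL+mR=-25/52 → advance -1; mR−mL=5/4 → turn +1·90°
n=4: pose=(6,-3,W); sL=90, sR=90/17; mL=-45/17, mR=720/17; mL+mR=675/17 → advance +1; mR−mL=45 → turn +1·90°
n=5: pose=(5,-3,S); sL=9, sR=45; mL=-45/2, mR=-18; mL+mR=-81/2 → advance -1; mR−mL=9/2 → turn +1·90°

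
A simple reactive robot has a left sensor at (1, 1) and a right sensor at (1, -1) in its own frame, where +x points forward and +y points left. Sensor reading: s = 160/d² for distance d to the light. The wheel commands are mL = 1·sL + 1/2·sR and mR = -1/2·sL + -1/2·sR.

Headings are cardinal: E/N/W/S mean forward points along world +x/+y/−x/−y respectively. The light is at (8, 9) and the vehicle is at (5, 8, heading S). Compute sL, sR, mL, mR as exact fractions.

left sensor world pos  = (6, 7); dL² = 8
right sensor world pos = (4, 7); dR² = 20
sL = 160/8 = 20
sR = 160/20 = 8
mL = 1·sL + 1/2·sR = 24
mR = -1/2·sL + -1/2·sR = -14

20 8 24 -14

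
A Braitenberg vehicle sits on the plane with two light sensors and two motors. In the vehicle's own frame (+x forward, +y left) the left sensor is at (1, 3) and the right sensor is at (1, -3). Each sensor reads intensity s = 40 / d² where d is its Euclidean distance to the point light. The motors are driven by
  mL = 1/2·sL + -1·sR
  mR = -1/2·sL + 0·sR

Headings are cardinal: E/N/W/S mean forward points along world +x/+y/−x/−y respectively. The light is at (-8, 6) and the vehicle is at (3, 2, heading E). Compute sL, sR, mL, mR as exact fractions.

left sensor world pos  = (4, 5); dL² = 145
right sensor world pos = (4, -1); dR² = 193
sL = 40/145 = 8/29
sR = 40/193 = 40/193
mL = 1/2·sL + -1·sR = -388/5597
mR = -1/2·sL + 0·sR = -4/29

8/29 40/193 -388/5597 -4/29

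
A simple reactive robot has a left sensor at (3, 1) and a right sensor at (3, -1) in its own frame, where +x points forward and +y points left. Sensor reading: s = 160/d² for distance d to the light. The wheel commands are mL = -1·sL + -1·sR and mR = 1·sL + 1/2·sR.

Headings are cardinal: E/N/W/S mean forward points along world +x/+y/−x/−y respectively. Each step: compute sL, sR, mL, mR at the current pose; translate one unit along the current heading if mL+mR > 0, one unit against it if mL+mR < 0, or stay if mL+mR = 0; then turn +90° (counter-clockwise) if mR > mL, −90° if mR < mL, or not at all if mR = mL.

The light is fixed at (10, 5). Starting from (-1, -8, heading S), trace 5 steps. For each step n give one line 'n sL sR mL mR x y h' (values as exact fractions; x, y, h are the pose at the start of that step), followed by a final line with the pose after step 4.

0 40/89 2/5 -378/445 289/445 -1 -8 S
1 32/37 160/233 -13376/8621 10416/8621 -1 -7 E
2 16/25 80/101 -3616/2525 2616/2525 -2 -7 N
3 160/421 160/369 -126400/155349 92720/155349 -2 -8 W
4 40/89 2/5 -378/445 289/445 -1 -8 S
final -1 -7 E

n=0: pose=(-1,-8,S); sL=40/89, sR=2/5; mL=-378/445, mR=289/445; mL+mR=-1/5 → advance -1; mR−mL=667/445 → turn +1·90°
n=1: pose=(-1,-7,E); sL=32/37, sR=160/233; mL=-13376/8621, mR=10416/8621; mL+mR=-80/233 → advance -1; mR−mL=23792/8621 → turn +1·90°
n=2: pose=(-2,-7,N); sL=16/25, sR=80/101; mL=-3616/2525, mR=2616/2525; mL+mR=-40/101 → advance -1; mR−mL=6232/2525 → turn +1·90°
n=3: pose=(-2,-8,W); sL=160/421, sR=160/369; mL=-126400/155349, mR=92720/155349; mL+mR=-80/369 → advance -1; mR−mL=73040/51783 → turn +1·90°
n=4: pose=(-1,-8,S); sL=40/89, sR=2/5; mL=-378/445, mR=289/445; mL+mR=-1/5 → advance -1; mR−mL=667/445 → turn +1·90°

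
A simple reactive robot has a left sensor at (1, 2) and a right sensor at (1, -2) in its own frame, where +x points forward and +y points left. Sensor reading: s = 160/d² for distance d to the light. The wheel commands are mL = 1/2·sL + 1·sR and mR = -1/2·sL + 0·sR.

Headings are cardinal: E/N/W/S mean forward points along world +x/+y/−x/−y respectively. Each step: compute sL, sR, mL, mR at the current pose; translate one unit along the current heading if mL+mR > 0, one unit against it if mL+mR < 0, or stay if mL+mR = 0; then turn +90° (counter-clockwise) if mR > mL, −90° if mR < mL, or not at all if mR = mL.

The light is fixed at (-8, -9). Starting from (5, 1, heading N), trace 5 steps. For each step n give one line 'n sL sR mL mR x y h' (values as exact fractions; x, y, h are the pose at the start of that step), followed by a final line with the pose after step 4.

0 80/121 80/173 16600/20933 -40/121 5 1 N
1 32/73 160/277 16112/20221 -16/73 5 2 E
2 40/89 40/61 4780/5429 -20/89 6 2 S
3 160/233 160/313 62320/72929 -80/233 6 1 W
4 80/121 80/173 16600/20933 -40/121 5 1 N
final 5 2 E

n=0: pose=(5,1,N); sL=80/121, sR=80/173; mL=16600/20933, mR=-40/121; mL+mR=80/173 → advance +1; mR−mL=-23520/20933 → turn -1·90°
n=1: pose=(5,2,E); sL=32/73, sR=160/277; mL=16112/20221, mR=-16/73; mL+mR=160/277 → advance +1; mR−mL=-20544/20221 → turn -1·90°
n=2: pose=(6,2,S); sL=40/89, sR=40/61; mL=4780/5429, mR=-20/89; mL+mR=40/61 → advance +1; mR−mL=-6000/5429 → turn -1·90°
n=3: pose=(6,1,W); sL=160/233, sR=160/313; mL=62320/72929, mR=-80/233; mL+mR=160/313 → advance +1; mR−mL=-87360/72929 → turn -1·90°
n=4: pose=(5,1,N); sL=80/121, sR=80/173; mL=16600/20933, mR=-40/121; mL+mR=80/173 → advance +1; mR−mL=-23520/20933 → turn -1·90°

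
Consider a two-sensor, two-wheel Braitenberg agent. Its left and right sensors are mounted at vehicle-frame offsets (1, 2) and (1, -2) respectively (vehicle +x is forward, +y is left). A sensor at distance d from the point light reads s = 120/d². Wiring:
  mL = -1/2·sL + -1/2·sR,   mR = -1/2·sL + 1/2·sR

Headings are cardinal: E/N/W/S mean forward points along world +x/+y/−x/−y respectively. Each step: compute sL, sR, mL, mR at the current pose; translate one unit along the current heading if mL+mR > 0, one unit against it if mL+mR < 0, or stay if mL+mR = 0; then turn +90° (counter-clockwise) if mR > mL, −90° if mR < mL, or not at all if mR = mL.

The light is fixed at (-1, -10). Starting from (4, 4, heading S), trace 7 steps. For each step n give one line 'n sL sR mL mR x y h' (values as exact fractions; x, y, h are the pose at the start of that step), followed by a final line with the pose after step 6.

n=0: pose=(4,4,S); sL=60/109, sR=60/89; mL=-5940/9701, mR=600/9701; mL+mR=-60/109 → advance -1; mR−mL=60/89 → turn +1·90°
n=1: pose=(4,5,E); sL=24/65, sR=24/41; mL=-1272/2665, mR=288/2665; mL+mR=-24/65 → advance -1; mR−mL=24/41 → turn +1·90°
n=2: pose=(3,5,N); sL=6/13, sR=30/73; mL=-414/949, mR=-24/949; mL+mR=-6/13 → advance -1; mR−mL=30/73 → turn +1·90°
n=3: pose=(3,4,W); sL=40/51, sR=24/53; mL=-1672/2703, mR=-448/2703; mL+mR=-40/51 → advance -1; mR−mL=24/53 → turn +1·90°
n=4: pose=(4,4,S); sL=60/109, sR=60/89; mL=-5940/9701, mR=600/9701; mL+mR=-60/109 → advance -1; mR−mL=60/89 → turn +1·90°
n=5: pose=(4,5,E); sL=24/65, sR=24/41; mL=-1272/2665, mR=288/2665; mL+mR=-24/65 → advance -1; mR−mL=24/41 → turn +1·90°
n=6: pose=(3,5,N); sL=6/13, sR=30/73; mL=-414/949, mR=-24/949; mL+mR=-6/13 → advance -1; mR−mL=30/73 → turn +1·90°

0 60/109 60/89 -5940/9701 600/9701 4 4 S
1 24/65 24/41 -1272/2665 288/2665 4 5 E
2 6/13 30/73 -414/949 -24/949 3 5 N
3 40/51 24/53 -1672/2703 -448/2703 3 4 W
4 60/109 60/89 -5940/9701 600/9701 4 4 S
5 24/65 24/41 -1272/2665 288/2665 4 5 E
6 6/13 30/73 -414/949 -24/949 3 5 N
final 3 4 W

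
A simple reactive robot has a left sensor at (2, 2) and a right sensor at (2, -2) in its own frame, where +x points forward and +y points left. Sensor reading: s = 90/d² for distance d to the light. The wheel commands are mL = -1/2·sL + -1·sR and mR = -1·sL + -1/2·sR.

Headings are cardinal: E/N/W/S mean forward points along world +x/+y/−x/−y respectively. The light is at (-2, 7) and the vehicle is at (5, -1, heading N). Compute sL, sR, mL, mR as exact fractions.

90/61 10/13 -1195/793 -1475/793

left sensor world pos  = (3, 1); dL² = 61
right sensor world pos = (7, 1); dR² = 117
sL = 90/61 = 90/61
sR = 90/117 = 10/13
mL = -1/2·sL + -1·sR = -1195/793
mR = -1·sL + -1/2·sR = -1475/793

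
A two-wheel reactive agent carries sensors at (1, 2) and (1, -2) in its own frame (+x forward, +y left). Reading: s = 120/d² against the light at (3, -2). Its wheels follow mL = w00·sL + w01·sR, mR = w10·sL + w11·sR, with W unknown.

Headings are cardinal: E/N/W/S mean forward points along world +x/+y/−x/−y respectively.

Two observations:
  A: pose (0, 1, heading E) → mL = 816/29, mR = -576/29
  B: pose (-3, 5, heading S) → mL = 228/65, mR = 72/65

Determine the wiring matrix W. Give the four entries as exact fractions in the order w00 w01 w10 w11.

1 1 1 -1

obs A: pose=(0,1,E) → sL=120/29, sR=24, mL=816/29, mR=-576/29
obs B: pose=(-3,5,S) → sL=30/13, sR=6/5, mL=228/65, mR=72/65
sensor matrix S = [[120/29, 24], [30/13, 6/5]]; det S = -19008/377
solve [mL_A; mL_B] = S·[w00; w01] and [mR_A; mR_B] = S·[w10; w11]:
  w00 = 1, w01 = 1, w10 = 1, w11 = -1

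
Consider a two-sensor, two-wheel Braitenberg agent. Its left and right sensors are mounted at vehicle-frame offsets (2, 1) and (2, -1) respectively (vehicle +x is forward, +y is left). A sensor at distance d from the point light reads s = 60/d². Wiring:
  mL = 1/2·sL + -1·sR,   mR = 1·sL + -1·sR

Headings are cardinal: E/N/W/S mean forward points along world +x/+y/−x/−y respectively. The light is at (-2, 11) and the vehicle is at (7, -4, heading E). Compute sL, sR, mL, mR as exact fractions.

left sensor world pos  = (9, -3); dL² = 317
right sensor world pos = (9, -5); dR² = 377
sL = 60/317 = 60/317
sR = 60/377 = 60/377
mL = 1/2·sL + -1·sR = -7710/119509
mR = 1·sL + -1·sR = 3600/119509

60/317 60/377 -7710/119509 3600/119509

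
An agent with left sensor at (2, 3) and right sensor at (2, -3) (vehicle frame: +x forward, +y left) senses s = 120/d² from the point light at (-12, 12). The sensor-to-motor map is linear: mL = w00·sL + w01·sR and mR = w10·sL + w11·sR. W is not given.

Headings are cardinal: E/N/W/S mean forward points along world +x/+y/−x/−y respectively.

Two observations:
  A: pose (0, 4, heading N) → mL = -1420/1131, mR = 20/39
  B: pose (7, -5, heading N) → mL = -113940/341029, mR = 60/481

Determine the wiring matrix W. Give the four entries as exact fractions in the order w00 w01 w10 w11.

obs A: pose=(0,4,N) → sL=40/39, sR=40/87, mL=-1420/1131, mR=20/39
obs B: pose=(7,-5,N) → sL=120/481, sR=120/709, mL=-113940/341029, mR=60/481
sensor matrix S = [[40/39, 40/87], [120/481, 120/709]]; det S = 44800/760757
solve [mL_A; mL_B] = S·[w00; w01] and [mR_A; mR_B] = S·[w10; w11]:
  w00 = -1, w01 = -1/2, w10 = 1/2, w11 = 0

-1 -1/2 1/2 0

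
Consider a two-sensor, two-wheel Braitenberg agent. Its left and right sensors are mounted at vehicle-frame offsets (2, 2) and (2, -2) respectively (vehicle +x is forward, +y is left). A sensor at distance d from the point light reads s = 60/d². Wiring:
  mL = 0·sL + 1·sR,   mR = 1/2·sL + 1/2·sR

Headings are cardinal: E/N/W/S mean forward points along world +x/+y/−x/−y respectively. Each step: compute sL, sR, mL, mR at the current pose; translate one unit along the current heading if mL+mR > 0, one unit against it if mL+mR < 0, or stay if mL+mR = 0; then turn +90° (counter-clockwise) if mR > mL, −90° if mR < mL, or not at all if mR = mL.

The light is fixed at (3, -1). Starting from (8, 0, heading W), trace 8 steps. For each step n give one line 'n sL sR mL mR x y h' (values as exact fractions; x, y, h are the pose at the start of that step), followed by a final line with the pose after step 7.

0 6 10/3 10/3 14/3 8 0 W
1 60/37 12 12 252/37 7 0 S
2 15/2 15/2 15/2 15/2 7 -1 W
3 12 12 12 12 6 -1 W
4 15 15 15 15 5 -1 W
5 12 12 12 12 4 -1 W
6 15/2 15/2 15/2 15/2 3 -1 W
7 60/13 60/13 60/13 60/13 2 -1 W
final 1 -1 W

n=0: pose=(8,0,W); sL=6, sR=10/3; mL=10/3, mR=14/3; mL+mR=8 → advance +1; mR−mL=4/3 → turn +1·90°
n=1: pose=(7,0,S); sL=60/37, sR=12; mL=12, mR=252/37; mL+mR=696/37 → advance +1; mR−mL=-192/37 → turn -1·90°
n=2: pose=(7,-1,W); sL=15/2, sR=15/2; mL=15/2, mR=15/2; mL+mR=15 → advance +1; mR−mL=0 → turn +0·90°
n=3: pose=(6,-1,W); sL=12, sR=12; mL=12, mR=12; mL+mR=24 → advance +1; mR−mL=0 → turn +0·90°
n=4: pose=(5,-1,W); sL=15, sR=15; mL=15, mR=15; mL+mR=30 → advance +1; mR−mL=0 → turn +0·90°
n=5: pose=(4,-1,W); sL=12, sR=12; mL=12, mR=12; mL+mR=24 → advance +1; mR−mL=0 → turn +0·90°
n=6: pose=(3,-1,W); sL=15/2, sR=15/2; mL=15/2, mR=15/2; mL+mR=15 → advance +1; mR−mL=0 → turn +0·90°
n=7: pose=(2,-1,W); sL=60/13, sR=60/13; mL=60/13, mR=60/13; mL+mR=120/13 → advance +1; mR−mL=0 → turn +0·90°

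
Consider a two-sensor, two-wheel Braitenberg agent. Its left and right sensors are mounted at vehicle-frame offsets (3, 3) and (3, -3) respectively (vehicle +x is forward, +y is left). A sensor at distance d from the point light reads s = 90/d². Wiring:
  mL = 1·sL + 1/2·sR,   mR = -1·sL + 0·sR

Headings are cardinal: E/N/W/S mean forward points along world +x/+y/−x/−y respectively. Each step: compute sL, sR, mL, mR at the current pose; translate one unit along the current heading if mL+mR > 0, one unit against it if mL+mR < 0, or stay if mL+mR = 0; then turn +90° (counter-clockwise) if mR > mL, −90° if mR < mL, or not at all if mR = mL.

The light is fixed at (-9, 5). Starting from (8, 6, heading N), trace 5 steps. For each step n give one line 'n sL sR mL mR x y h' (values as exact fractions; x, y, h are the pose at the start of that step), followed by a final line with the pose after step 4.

0 45/106 45/208 11745/22048 -45/106 8 6 N
1 18/85 90/401 11043/34085 -18/85 8 7 E
2 45/221 45/113 20115/49946 -45/221 9 7 S
3 90/229 90/241 31995/55189 -90/229 9 6 W
4 45/106 45/208 11745/22048 -45/106 8 6 N
final 8 7 E

n=0: pose=(8,6,N); sL=45/106, sR=45/208; mL=11745/22048, mR=-45/106; mL+mR=45/416 → advance +1; mR−mL=-21105/22048 → turn -1·90°
n=1: pose=(8,7,E); sL=18/85, sR=90/401; mL=11043/34085, mR=-18/85; mL+mR=45/401 → advance +1; mR−mL=-18261/34085 → turn -1·90°
n=2: pose=(9,7,S); sL=45/221, sR=45/113; mL=20115/49946, mR=-45/221; mL+mR=45/226 → advance +1; mR−mL=-30285/49946 → turn -1·90°
n=3: pose=(9,6,W); sL=90/229, sR=90/241; mL=31995/55189, mR=-90/229; mL+mR=45/241 → advance +1; mR−mL=-53685/55189 → turn -1·90°
n=4: pose=(8,6,N); sL=45/106, sR=45/208; mL=11745/22048, mR=-45/106; mL+mR=45/416 → advance +1; mR−mL=-21105/22048 → turn -1·90°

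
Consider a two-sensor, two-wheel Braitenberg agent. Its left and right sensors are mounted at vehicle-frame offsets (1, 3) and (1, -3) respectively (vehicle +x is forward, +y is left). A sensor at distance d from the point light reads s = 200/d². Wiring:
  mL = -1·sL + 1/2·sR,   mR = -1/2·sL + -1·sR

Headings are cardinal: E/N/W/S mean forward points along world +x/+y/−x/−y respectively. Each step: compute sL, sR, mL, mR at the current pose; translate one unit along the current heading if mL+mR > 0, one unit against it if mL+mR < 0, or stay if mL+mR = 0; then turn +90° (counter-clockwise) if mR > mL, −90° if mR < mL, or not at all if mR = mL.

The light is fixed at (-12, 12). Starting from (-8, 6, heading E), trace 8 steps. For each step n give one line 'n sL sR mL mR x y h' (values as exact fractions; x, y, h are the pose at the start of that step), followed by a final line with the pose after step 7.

n=0: pose=(-8,6,E); sL=100/17, sR=100/53; mL=-4450/901, mR=-4350/901; mL+mR=-8800/901 → advance -1; mR−mL=100/901 → turn +1·90°
n=1: pose=(-9,6,N); sL=8, sR=200/61; mL=-388/61, mR=-444/61; mL+mR=-832/61 → advance -1; mR−mL=-56/61 → turn -1·90°
n=2: pose=(-9,5,E); sL=25/4, sR=50/29; mL=-625/116, mR=-1125/232; mL+mR=-2375/232 → advance -1; mR−mL=125/232 → turn +1·90°
n=3: pose=(-10,5,N); sL=200/37, sR=200/61; mL=-8500/2257, mR=-13500/2257; mL+mR=-22000/2257 → advance -1; mR−mL=-5000/2257 → turn -1·90°
n=4: pose=(-10,4,E); sL=100/17, sR=20/13; mL=-1130/221, mR=-990/221; mL+mR=-2120/221 → advance -1; mR−mL=140/221 → turn +1·90°
n=5: pose=(-11,4,N); sL=200/53, sR=40/13; mL=-1540/689, mR=-3420/689; mL+mR=-4960/689 → advance -1; mR−mL=-1880/689 → turn -1·90°
n=6: pose=(-11,3,E); sL=5, sR=50/37; mL=-160/37, mR=-285/74; mL+mR=-605/74 → advance -1; mR−mL=35/74 → turn +1·90°
n=7: pose=(-12,3,N); sL=200/73, sR=200/73; mL=-100/73, mR=-300/73; mL+mR=-400/73 → advance -1; mR−mL=-200/73 → turn -1·90°

0 100/17 100/53 -4450/901 -4350/901 -8 6 E
1 8 200/61 -388/61 -444/61 -9 6 N
2 25/4 50/29 -625/116 -1125/232 -9 5 E
3 200/37 200/61 -8500/2257 -13500/2257 -10 5 N
4 100/17 20/13 -1130/221 -990/221 -10 4 E
5 200/53 40/13 -1540/689 -3420/689 -11 4 N
6 5 50/37 -160/37 -285/74 -11 3 E
7 200/73 200/73 -100/73 -300/73 -12 3 N
final -12 2 E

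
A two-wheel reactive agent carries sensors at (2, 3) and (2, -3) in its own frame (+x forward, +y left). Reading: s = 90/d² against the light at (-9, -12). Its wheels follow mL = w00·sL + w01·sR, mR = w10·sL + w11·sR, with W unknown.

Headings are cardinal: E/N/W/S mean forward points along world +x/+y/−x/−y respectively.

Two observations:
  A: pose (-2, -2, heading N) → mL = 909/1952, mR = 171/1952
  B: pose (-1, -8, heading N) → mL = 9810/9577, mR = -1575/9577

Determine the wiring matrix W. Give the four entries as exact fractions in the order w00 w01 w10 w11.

obs A: pose=(-2,-2,N) → sL=9/16, sR=45/122, mL=909/1952, mR=171/1952
obs B: pose=(-1,-8,N) → sL=90/61, sR=90/157, mL=9810/9577, mR=-1575/9577
sensor matrix S = [[9/16, 45/122], [90/61, 90/157]]; det S = -1036395/4673576
solve [mL_A; mL_B] = S·[w00; w01] and [mR_A; mR_B] = S·[w10; w11]:
  w00 = 1/2, w01 = 1/2, w10 = -1/2, w11 = 1

1/2 1/2 -1/2 1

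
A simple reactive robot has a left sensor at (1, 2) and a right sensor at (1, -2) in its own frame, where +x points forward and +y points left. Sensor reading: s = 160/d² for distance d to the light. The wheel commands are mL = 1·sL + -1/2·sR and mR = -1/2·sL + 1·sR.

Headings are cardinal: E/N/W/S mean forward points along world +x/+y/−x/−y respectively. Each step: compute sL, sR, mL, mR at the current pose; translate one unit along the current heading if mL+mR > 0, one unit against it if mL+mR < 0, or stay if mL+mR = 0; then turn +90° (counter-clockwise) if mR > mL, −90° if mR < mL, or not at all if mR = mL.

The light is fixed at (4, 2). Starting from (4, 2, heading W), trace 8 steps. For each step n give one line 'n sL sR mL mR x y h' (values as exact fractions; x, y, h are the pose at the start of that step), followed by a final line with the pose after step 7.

n=0: pose=(4,2,W); sL=32, sR=32; mL=16, mR=16; mL+mR=32 → advance +1; mR−mL=0 → turn +0·90°
n=1: pose=(3,2,W); sL=20, sR=20; mL=10, mR=10; mL+mR=20 → advance +1; mR−mL=0 → turn +0·90°
n=2: pose=(2,2,W); sL=160/13, sR=160/13; mL=80/13, mR=80/13; mL+mR=160/13 → advance +1; mR−mL=0 → turn +0·90°
n=3: pose=(1,2,W); sL=8, sR=8; mL=4, mR=4; mL+mR=8 → advance +1; mR−mL=0 → turn +0·90°
n=4: pose=(0,2,W); sL=160/29, sR=160/29; mL=80/29, mR=80/29; mL+mR=160/29 → advance +1; mR−mL=0 → turn +0·90°
n=5: pose=(-1,2,W); sL=4, sR=4; mL=2, mR=2; mL+mR=4 → advance +1; mR−mL=0 → turn +0·90°
n=6: pose=(-2,2,W); sL=160/53, sR=160/53; mL=80/53, mR=80/53; mL+mR=160/53 → advance +1; mR−mL=0 → turn +0·90°
n=7: pose=(-3,2,W); sL=40/17, sR=40/17; mL=20/17, mR=20/17; mL+mR=40/17 → advance +1; mR−mL=0 → turn +0·90°

0 32 32 16 16 4 2 W
1 20 20 10 10 3 2 W
2 160/13 160/13 80/13 80/13 2 2 W
3 8 8 4 4 1 2 W
4 160/29 160/29 80/29 80/29 0 2 W
5 4 4 2 2 -1 2 W
6 160/53 160/53 80/53 80/53 -2 2 W
7 40/17 40/17 20/17 20/17 -3 2 W
final -4 2 W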